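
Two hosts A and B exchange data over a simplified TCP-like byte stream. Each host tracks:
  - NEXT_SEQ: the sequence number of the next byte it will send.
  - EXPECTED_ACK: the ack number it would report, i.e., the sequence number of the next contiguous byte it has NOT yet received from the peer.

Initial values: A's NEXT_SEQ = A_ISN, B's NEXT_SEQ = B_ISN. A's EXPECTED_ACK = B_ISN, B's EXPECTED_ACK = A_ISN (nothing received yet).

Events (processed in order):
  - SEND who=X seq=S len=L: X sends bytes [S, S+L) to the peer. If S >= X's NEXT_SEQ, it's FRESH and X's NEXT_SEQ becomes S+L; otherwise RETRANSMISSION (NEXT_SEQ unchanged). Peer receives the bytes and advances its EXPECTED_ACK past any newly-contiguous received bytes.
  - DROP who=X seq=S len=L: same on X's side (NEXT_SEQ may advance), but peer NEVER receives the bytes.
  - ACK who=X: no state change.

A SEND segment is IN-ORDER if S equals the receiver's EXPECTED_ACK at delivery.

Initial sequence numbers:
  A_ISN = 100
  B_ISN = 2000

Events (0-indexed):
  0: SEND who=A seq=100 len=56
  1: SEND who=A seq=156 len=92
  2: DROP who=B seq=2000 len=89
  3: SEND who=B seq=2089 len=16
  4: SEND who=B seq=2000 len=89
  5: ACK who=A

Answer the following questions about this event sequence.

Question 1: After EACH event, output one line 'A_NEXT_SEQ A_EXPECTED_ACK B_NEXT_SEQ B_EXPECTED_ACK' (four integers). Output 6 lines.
156 2000 2000 156
248 2000 2000 248
248 2000 2089 248
248 2000 2105 248
248 2105 2105 248
248 2105 2105 248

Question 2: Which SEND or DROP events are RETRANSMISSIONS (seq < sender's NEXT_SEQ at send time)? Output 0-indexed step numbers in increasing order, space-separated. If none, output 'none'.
Answer: 4

Derivation:
Step 0: SEND seq=100 -> fresh
Step 1: SEND seq=156 -> fresh
Step 2: DROP seq=2000 -> fresh
Step 3: SEND seq=2089 -> fresh
Step 4: SEND seq=2000 -> retransmit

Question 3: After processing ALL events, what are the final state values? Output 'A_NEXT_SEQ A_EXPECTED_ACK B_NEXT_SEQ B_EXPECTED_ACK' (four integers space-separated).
Answer: 248 2105 2105 248

Derivation:
After event 0: A_seq=156 A_ack=2000 B_seq=2000 B_ack=156
After event 1: A_seq=248 A_ack=2000 B_seq=2000 B_ack=248
After event 2: A_seq=248 A_ack=2000 B_seq=2089 B_ack=248
After event 3: A_seq=248 A_ack=2000 B_seq=2105 B_ack=248
After event 4: A_seq=248 A_ack=2105 B_seq=2105 B_ack=248
After event 5: A_seq=248 A_ack=2105 B_seq=2105 B_ack=248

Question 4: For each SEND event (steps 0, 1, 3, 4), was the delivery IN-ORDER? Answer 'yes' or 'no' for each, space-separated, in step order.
Step 0: SEND seq=100 -> in-order
Step 1: SEND seq=156 -> in-order
Step 3: SEND seq=2089 -> out-of-order
Step 4: SEND seq=2000 -> in-order

Answer: yes yes no yes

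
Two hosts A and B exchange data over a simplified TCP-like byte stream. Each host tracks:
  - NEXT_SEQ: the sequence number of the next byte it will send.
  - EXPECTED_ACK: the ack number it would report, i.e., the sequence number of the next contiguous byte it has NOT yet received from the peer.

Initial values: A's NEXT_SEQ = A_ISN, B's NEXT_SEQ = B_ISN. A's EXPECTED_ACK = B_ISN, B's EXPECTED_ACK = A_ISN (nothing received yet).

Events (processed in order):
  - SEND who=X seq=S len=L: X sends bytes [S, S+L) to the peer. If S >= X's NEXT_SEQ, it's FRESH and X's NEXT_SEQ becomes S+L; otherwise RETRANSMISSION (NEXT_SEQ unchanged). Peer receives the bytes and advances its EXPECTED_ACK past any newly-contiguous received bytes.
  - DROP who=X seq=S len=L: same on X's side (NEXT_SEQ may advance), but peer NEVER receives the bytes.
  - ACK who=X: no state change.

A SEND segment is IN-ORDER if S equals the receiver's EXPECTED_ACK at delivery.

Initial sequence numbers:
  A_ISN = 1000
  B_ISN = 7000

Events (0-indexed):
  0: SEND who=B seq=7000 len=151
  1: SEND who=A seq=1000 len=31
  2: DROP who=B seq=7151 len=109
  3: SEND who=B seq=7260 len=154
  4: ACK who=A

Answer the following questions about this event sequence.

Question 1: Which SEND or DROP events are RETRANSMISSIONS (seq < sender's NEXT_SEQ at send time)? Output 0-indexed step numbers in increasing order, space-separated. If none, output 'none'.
Step 0: SEND seq=7000 -> fresh
Step 1: SEND seq=1000 -> fresh
Step 2: DROP seq=7151 -> fresh
Step 3: SEND seq=7260 -> fresh

Answer: none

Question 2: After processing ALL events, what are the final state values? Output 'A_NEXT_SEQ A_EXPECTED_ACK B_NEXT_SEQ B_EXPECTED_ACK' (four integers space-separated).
Answer: 1031 7151 7414 1031

Derivation:
After event 0: A_seq=1000 A_ack=7151 B_seq=7151 B_ack=1000
After event 1: A_seq=1031 A_ack=7151 B_seq=7151 B_ack=1031
After event 2: A_seq=1031 A_ack=7151 B_seq=7260 B_ack=1031
After event 3: A_seq=1031 A_ack=7151 B_seq=7414 B_ack=1031
After event 4: A_seq=1031 A_ack=7151 B_seq=7414 B_ack=1031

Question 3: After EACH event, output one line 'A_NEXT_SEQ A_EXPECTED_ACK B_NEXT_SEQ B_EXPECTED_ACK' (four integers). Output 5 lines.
1000 7151 7151 1000
1031 7151 7151 1031
1031 7151 7260 1031
1031 7151 7414 1031
1031 7151 7414 1031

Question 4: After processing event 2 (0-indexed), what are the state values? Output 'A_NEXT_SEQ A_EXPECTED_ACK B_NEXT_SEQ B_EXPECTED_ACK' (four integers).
After event 0: A_seq=1000 A_ack=7151 B_seq=7151 B_ack=1000
After event 1: A_seq=1031 A_ack=7151 B_seq=7151 B_ack=1031
After event 2: A_seq=1031 A_ack=7151 B_seq=7260 B_ack=1031

1031 7151 7260 1031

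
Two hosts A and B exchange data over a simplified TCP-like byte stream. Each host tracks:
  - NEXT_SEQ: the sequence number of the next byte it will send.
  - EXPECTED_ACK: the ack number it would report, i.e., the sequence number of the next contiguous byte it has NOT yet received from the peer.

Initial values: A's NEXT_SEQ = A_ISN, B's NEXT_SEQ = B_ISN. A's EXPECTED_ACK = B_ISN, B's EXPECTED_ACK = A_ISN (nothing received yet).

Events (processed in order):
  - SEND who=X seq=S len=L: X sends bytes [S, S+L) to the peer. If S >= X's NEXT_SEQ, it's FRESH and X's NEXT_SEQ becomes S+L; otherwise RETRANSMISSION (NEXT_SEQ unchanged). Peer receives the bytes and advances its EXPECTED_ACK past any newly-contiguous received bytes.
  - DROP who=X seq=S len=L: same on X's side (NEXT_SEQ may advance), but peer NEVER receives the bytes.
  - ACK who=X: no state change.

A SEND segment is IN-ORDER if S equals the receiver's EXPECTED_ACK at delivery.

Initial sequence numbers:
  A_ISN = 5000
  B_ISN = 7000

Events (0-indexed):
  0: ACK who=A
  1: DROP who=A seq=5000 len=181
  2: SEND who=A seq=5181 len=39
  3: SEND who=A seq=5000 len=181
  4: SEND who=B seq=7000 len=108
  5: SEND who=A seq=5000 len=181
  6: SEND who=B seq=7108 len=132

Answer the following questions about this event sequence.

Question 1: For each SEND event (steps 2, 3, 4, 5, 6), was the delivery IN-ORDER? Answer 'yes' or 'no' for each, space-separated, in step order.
Answer: no yes yes no yes

Derivation:
Step 2: SEND seq=5181 -> out-of-order
Step 3: SEND seq=5000 -> in-order
Step 4: SEND seq=7000 -> in-order
Step 5: SEND seq=5000 -> out-of-order
Step 6: SEND seq=7108 -> in-order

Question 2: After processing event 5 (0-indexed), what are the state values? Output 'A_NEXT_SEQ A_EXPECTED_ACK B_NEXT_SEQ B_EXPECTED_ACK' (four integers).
After event 0: A_seq=5000 A_ack=7000 B_seq=7000 B_ack=5000
After event 1: A_seq=5181 A_ack=7000 B_seq=7000 B_ack=5000
After event 2: A_seq=5220 A_ack=7000 B_seq=7000 B_ack=5000
After event 3: A_seq=5220 A_ack=7000 B_seq=7000 B_ack=5220
After event 4: A_seq=5220 A_ack=7108 B_seq=7108 B_ack=5220
After event 5: A_seq=5220 A_ack=7108 B_seq=7108 B_ack=5220

5220 7108 7108 5220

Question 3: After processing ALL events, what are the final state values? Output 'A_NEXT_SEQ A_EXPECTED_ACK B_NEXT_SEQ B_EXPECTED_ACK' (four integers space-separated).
Answer: 5220 7240 7240 5220

Derivation:
After event 0: A_seq=5000 A_ack=7000 B_seq=7000 B_ack=5000
After event 1: A_seq=5181 A_ack=7000 B_seq=7000 B_ack=5000
After event 2: A_seq=5220 A_ack=7000 B_seq=7000 B_ack=5000
After event 3: A_seq=5220 A_ack=7000 B_seq=7000 B_ack=5220
After event 4: A_seq=5220 A_ack=7108 B_seq=7108 B_ack=5220
After event 5: A_seq=5220 A_ack=7108 B_seq=7108 B_ack=5220
After event 6: A_seq=5220 A_ack=7240 B_seq=7240 B_ack=5220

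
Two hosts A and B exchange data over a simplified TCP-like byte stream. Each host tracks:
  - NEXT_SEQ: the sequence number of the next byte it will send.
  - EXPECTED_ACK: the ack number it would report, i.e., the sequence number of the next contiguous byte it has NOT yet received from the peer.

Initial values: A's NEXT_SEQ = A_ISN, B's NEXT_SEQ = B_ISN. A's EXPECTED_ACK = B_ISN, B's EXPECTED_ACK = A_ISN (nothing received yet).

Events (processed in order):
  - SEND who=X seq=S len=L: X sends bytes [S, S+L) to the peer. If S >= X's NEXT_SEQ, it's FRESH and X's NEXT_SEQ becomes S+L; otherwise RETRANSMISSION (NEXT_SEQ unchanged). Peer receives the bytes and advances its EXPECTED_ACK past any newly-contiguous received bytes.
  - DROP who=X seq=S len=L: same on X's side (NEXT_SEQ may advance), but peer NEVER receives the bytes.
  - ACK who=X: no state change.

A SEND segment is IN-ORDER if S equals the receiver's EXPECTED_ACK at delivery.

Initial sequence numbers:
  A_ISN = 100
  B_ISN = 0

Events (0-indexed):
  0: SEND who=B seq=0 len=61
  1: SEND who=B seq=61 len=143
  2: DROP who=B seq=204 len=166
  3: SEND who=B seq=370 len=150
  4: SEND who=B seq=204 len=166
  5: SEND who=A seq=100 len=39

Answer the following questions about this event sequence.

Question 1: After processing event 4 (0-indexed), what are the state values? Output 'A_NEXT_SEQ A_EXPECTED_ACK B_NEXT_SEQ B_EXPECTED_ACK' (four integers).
After event 0: A_seq=100 A_ack=61 B_seq=61 B_ack=100
After event 1: A_seq=100 A_ack=204 B_seq=204 B_ack=100
After event 2: A_seq=100 A_ack=204 B_seq=370 B_ack=100
After event 3: A_seq=100 A_ack=204 B_seq=520 B_ack=100
After event 4: A_seq=100 A_ack=520 B_seq=520 B_ack=100

100 520 520 100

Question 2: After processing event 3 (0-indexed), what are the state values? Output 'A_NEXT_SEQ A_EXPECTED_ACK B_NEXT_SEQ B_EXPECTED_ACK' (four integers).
After event 0: A_seq=100 A_ack=61 B_seq=61 B_ack=100
After event 1: A_seq=100 A_ack=204 B_seq=204 B_ack=100
After event 2: A_seq=100 A_ack=204 B_seq=370 B_ack=100
After event 3: A_seq=100 A_ack=204 B_seq=520 B_ack=100

100 204 520 100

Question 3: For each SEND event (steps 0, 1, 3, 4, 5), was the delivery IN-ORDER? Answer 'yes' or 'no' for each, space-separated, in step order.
Answer: yes yes no yes yes

Derivation:
Step 0: SEND seq=0 -> in-order
Step 1: SEND seq=61 -> in-order
Step 3: SEND seq=370 -> out-of-order
Step 4: SEND seq=204 -> in-order
Step 5: SEND seq=100 -> in-order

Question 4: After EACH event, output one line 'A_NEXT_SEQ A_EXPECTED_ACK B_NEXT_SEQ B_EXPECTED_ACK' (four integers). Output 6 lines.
100 61 61 100
100 204 204 100
100 204 370 100
100 204 520 100
100 520 520 100
139 520 520 139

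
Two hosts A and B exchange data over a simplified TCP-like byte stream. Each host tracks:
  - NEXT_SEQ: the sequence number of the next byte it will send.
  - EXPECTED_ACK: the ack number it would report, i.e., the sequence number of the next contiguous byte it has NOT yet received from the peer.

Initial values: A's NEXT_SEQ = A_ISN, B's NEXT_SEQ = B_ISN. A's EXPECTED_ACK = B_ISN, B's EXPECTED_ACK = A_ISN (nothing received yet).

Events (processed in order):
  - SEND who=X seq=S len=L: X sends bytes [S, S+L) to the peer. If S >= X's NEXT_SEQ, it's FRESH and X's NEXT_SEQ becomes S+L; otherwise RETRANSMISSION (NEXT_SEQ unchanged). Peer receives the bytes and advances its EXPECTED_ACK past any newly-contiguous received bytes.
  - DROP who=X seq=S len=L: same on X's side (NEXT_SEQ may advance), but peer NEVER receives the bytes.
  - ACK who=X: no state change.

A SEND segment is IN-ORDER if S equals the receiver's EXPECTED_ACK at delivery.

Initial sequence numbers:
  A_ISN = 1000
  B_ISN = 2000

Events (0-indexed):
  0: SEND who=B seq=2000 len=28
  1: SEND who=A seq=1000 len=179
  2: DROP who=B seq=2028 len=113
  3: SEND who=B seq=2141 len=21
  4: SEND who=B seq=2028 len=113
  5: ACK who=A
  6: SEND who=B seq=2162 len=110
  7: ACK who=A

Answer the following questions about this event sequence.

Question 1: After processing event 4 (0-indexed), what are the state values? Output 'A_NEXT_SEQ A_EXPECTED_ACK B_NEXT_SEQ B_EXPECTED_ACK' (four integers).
After event 0: A_seq=1000 A_ack=2028 B_seq=2028 B_ack=1000
After event 1: A_seq=1179 A_ack=2028 B_seq=2028 B_ack=1179
After event 2: A_seq=1179 A_ack=2028 B_seq=2141 B_ack=1179
After event 3: A_seq=1179 A_ack=2028 B_seq=2162 B_ack=1179
After event 4: A_seq=1179 A_ack=2162 B_seq=2162 B_ack=1179

1179 2162 2162 1179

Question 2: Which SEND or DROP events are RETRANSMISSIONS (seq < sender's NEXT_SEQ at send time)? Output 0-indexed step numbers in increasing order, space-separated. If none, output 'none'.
Answer: 4

Derivation:
Step 0: SEND seq=2000 -> fresh
Step 1: SEND seq=1000 -> fresh
Step 2: DROP seq=2028 -> fresh
Step 3: SEND seq=2141 -> fresh
Step 4: SEND seq=2028 -> retransmit
Step 6: SEND seq=2162 -> fresh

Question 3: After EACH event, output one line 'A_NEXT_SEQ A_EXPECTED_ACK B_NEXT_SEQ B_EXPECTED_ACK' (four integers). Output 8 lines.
1000 2028 2028 1000
1179 2028 2028 1179
1179 2028 2141 1179
1179 2028 2162 1179
1179 2162 2162 1179
1179 2162 2162 1179
1179 2272 2272 1179
1179 2272 2272 1179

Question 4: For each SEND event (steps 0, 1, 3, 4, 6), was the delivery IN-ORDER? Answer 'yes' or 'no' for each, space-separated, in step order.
Step 0: SEND seq=2000 -> in-order
Step 1: SEND seq=1000 -> in-order
Step 3: SEND seq=2141 -> out-of-order
Step 4: SEND seq=2028 -> in-order
Step 6: SEND seq=2162 -> in-order

Answer: yes yes no yes yes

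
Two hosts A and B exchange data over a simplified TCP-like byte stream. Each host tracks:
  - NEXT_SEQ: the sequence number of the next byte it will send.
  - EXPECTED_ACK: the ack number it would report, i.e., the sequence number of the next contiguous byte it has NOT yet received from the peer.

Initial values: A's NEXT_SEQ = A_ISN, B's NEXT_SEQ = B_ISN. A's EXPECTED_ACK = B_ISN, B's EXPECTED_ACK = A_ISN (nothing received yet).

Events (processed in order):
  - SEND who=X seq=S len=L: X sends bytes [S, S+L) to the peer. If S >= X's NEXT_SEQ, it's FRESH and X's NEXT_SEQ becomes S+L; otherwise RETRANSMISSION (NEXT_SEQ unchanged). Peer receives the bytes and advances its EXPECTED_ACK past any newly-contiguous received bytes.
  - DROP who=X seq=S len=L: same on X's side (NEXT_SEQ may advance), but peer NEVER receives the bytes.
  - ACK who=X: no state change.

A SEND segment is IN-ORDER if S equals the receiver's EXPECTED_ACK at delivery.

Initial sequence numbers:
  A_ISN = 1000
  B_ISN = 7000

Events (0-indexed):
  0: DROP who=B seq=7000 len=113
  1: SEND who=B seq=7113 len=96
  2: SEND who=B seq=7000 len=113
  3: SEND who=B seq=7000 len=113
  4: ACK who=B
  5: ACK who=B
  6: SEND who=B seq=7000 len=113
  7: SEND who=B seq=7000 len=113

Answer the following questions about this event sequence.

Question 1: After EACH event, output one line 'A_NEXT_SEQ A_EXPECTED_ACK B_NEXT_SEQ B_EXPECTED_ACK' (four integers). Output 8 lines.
1000 7000 7113 1000
1000 7000 7209 1000
1000 7209 7209 1000
1000 7209 7209 1000
1000 7209 7209 1000
1000 7209 7209 1000
1000 7209 7209 1000
1000 7209 7209 1000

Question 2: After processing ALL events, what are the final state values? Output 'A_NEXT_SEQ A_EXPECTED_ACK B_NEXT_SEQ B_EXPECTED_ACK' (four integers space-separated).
After event 0: A_seq=1000 A_ack=7000 B_seq=7113 B_ack=1000
After event 1: A_seq=1000 A_ack=7000 B_seq=7209 B_ack=1000
After event 2: A_seq=1000 A_ack=7209 B_seq=7209 B_ack=1000
After event 3: A_seq=1000 A_ack=7209 B_seq=7209 B_ack=1000
After event 4: A_seq=1000 A_ack=7209 B_seq=7209 B_ack=1000
After event 5: A_seq=1000 A_ack=7209 B_seq=7209 B_ack=1000
After event 6: A_seq=1000 A_ack=7209 B_seq=7209 B_ack=1000
After event 7: A_seq=1000 A_ack=7209 B_seq=7209 B_ack=1000

Answer: 1000 7209 7209 1000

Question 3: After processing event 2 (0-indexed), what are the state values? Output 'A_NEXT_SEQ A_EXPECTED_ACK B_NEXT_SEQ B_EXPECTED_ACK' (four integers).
After event 0: A_seq=1000 A_ack=7000 B_seq=7113 B_ack=1000
After event 1: A_seq=1000 A_ack=7000 B_seq=7209 B_ack=1000
After event 2: A_seq=1000 A_ack=7209 B_seq=7209 B_ack=1000

1000 7209 7209 1000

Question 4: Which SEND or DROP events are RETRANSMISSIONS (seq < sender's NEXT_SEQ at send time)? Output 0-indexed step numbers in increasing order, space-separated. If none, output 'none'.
Answer: 2 3 6 7

Derivation:
Step 0: DROP seq=7000 -> fresh
Step 1: SEND seq=7113 -> fresh
Step 2: SEND seq=7000 -> retransmit
Step 3: SEND seq=7000 -> retransmit
Step 6: SEND seq=7000 -> retransmit
Step 7: SEND seq=7000 -> retransmit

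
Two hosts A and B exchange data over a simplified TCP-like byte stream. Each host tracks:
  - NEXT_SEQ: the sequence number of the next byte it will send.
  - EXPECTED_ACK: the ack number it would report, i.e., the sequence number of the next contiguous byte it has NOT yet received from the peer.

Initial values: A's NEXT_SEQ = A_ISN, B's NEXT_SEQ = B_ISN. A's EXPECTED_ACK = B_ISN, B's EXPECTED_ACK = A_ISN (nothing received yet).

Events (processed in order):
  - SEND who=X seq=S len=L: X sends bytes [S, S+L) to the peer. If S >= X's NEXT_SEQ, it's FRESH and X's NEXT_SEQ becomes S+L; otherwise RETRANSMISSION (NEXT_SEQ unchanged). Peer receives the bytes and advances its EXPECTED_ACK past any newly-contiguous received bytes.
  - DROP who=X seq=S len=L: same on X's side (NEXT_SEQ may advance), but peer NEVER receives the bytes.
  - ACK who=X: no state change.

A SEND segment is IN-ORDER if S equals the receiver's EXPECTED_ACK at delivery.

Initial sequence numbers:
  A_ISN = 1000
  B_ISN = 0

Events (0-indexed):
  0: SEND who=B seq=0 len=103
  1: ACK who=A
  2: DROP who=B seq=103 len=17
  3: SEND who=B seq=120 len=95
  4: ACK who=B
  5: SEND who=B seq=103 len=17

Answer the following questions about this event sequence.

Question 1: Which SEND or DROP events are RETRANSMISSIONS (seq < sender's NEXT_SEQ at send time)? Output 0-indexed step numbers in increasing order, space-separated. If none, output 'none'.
Answer: 5

Derivation:
Step 0: SEND seq=0 -> fresh
Step 2: DROP seq=103 -> fresh
Step 3: SEND seq=120 -> fresh
Step 5: SEND seq=103 -> retransmit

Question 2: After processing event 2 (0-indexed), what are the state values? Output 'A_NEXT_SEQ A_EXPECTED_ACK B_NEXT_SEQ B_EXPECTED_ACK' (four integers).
After event 0: A_seq=1000 A_ack=103 B_seq=103 B_ack=1000
After event 1: A_seq=1000 A_ack=103 B_seq=103 B_ack=1000
After event 2: A_seq=1000 A_ack=103 B_seq=120 B_ack=1000

1000 103 120 1000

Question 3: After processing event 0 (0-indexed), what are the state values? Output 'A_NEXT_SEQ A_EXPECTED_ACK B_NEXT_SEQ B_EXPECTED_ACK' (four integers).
After event 0: A_seq=1000 A_ack=103 B_seq=103 B_ack=1000

1000 103 103 1000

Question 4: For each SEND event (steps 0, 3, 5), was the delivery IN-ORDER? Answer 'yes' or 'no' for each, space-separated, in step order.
Answer: yes no yes

Derivation:
Step 0: SEND seq=0 -> in-order
Step 3: SEND seq=120 -> out-of-order
Step 5: SEND seq=103 -> in-order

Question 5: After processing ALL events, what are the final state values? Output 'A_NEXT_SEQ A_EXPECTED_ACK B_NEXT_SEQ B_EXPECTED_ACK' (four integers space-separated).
After event 0: A_seq=1000 A_ack=103 B_seq=103 B_ack=1000
After event 1: A_seq=1000 A_ack=103 B_seq=103 B_ack=1000
After event 2: A_seq=1000 A_ack=103 B_seq=120 B_ack=1000
After event 3: A_seq=1000 A_ack=103 B_seq=215 B_ack=1000
After event 4: A_seq=1000 A_ack=103 B_seq=215 B_ack=1000
After event 5: A_seq=1000 A_ack=215 B_seq=215 B_ack=1000

Answer: 1000 215 215 1000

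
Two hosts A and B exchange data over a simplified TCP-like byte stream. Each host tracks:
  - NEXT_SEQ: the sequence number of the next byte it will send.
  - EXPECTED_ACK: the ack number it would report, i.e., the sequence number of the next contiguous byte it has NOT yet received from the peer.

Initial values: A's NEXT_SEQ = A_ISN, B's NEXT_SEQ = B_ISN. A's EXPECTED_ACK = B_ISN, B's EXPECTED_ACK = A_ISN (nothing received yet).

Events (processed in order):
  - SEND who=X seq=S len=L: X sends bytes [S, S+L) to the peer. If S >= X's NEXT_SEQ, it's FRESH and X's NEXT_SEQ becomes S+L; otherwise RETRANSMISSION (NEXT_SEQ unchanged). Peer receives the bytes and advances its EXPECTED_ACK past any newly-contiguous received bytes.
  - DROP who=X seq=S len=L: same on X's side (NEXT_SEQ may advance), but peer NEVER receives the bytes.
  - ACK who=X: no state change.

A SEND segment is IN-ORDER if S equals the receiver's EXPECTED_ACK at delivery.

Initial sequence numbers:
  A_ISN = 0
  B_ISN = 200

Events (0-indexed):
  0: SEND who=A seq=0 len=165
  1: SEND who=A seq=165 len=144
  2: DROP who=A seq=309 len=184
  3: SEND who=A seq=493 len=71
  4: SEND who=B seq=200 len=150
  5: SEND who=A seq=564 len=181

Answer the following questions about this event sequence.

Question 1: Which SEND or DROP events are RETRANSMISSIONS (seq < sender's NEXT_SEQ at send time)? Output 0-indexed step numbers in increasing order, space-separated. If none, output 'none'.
Step 0: SEND seq=0 -> fresh
Step 1: SEND seq=165 -> fresh
Step 2: DROP seq=309 -> fresh
Step 3: SEND seq=493 -> fresh
Step 4: SEND seq=200 -> fresh
Step 5: SEND seq=564 -> fresh

Answer: none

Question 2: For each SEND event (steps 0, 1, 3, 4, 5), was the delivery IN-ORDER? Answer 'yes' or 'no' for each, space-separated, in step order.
Step 0: SEND seq=0 -> in-order
Step 1: SEND seq=165 -> in-order
Step 3: SEND seq=493 -> out-of-order
Step 4: SEND seq=200 -> in-order
Step 5: SEND seq=564 -> out-of-order

Answer: yes yes no yes no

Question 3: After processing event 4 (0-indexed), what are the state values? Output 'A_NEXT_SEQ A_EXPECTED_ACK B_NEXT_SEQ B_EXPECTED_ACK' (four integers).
After event 0: A_seq=165 A_ack=200 B_seq=200 B_ack=165
After event 1: A_seq=309 A_ack=200 B_seq=200 B_ack=309
After event 2: A_seq=493 A_ack=200 B_seq=200 B_ack=309
After event 3: A_seq=564 A_ack=200 B_seq=200 B_ack=309
After event 4: A_seq=564 A_ack=350 B_seq=350 B_ack=309

564 350 350 309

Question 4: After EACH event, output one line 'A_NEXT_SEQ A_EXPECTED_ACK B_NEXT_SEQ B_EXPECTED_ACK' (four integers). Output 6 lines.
165 200 200 165
309 200 200 309
493 200 200 309
564 200 200 309
564 350 350 309
745 350 350 309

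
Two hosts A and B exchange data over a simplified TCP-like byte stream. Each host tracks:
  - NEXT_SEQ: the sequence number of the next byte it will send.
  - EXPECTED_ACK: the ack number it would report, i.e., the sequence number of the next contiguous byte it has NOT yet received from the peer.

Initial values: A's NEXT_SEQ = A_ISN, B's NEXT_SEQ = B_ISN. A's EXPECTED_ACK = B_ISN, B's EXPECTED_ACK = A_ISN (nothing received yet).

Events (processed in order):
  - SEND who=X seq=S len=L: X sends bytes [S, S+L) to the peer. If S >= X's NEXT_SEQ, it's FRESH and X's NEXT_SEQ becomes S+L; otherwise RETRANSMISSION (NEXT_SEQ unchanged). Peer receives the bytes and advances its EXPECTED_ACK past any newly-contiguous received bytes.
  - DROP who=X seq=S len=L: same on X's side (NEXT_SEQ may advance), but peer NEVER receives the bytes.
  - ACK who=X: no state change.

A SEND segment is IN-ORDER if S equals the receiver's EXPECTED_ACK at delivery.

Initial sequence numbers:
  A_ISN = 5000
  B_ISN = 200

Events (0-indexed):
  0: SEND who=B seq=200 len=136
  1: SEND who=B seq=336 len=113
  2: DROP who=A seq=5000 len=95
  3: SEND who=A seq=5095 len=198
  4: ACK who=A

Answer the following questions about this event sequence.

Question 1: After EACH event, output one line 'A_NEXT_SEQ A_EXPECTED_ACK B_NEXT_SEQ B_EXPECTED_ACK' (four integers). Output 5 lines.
5000 336 336 5000
5000 449 449 5000
5095 449 449 5000
5293 449 449 5000
5293 449 449 5000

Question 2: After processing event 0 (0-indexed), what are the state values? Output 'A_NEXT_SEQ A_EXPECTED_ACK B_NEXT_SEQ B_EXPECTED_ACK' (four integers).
After event 0: A_seq=5000 A_ack=336 B_seq=336 B_ack=5000

5000 336 336 5000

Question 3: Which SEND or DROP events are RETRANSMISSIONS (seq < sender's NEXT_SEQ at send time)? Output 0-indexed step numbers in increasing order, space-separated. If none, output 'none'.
Step 0: SEND seq=200 -> fresh
Step 1: SEND seq=336 -> fresh
Step 2: DROP seq=5000 -> fresh
Step 3: SEND seq=5095 -> fresh

Answer: none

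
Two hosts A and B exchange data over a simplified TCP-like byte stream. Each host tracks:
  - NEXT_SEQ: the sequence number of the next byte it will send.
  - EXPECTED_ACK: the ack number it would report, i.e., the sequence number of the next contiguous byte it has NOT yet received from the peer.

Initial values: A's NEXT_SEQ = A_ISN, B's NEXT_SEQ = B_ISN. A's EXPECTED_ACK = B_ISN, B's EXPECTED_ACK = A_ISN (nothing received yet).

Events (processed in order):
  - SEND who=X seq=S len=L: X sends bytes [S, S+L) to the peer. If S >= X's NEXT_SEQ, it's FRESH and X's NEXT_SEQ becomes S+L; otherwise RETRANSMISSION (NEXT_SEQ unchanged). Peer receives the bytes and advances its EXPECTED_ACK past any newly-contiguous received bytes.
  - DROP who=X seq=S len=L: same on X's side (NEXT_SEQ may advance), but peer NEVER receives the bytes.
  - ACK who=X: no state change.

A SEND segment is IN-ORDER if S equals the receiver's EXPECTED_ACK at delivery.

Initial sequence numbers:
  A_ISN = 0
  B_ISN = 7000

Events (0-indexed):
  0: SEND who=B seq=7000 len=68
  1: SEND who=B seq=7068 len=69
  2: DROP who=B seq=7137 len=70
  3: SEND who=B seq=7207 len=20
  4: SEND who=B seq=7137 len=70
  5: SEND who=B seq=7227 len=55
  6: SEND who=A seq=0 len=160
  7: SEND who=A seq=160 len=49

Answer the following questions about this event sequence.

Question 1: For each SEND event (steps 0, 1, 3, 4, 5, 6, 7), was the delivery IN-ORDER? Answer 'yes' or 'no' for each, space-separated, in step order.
Step 0: SEND seq=7000 -> in-order
Step 1: SEND seq=7068 -> in-order
Step 3: SEND seq=7207 -> out-of-order
Step 4: SEND seq=7137 -> in-order
Step 5: SEND seq=7227 -> in-order
Step 6: SEND seq=0 -> in-order
Step 7: SEND seq=160 -> in-order

Answer: yes yes no yes yes yes yes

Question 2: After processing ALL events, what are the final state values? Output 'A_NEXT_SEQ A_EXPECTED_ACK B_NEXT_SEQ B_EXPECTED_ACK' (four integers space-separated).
Answer: 209 7282 7282 209

Derivation:
After event 0: A_seq=0 A_ack=7068 B_seq=7068 B_ack=0
After event 1: A_seq=0 A_ack=7137 B_seq=7137 B_ack=0
After event 2: A_seq=0 A_ack=7137 B_seq=7207 B_ack=0
After event 3: A_seq=0 A_ack=7137 B_seq=7227 B_ack=0
After event 4: A_seq=0 A_ack=7227 B_seq=7227 B_ack=0
After event 5: A_seq=0 A_ack=7282 B_seq=7282 B_ack=0
After event 6: A_seq=160 A_ack=7282 B_seq=7282 B_ack=160
After event 7: A_seq=209 A_ack=7282 B_seq=7282 B_ack=209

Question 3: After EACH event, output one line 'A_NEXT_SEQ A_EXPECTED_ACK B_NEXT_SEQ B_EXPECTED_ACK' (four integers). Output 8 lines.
0 7068 7068 0
0 7137 7137 0
0 7137 7207 0
0 7137 7227 0
0 7227 7227 0
0 7282 7282 0
160 7282 7282 160
209 7282 7282 209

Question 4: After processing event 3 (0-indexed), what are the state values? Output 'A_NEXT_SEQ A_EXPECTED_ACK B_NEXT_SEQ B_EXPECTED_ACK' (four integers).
After event 0: A_seq=0 A_ack=7068 B_seq=7068 B_ack=0
After event 1: A_seq=0 A_ack=7137 B_seq=7137 B_ack=0
After event 2: A_seq=0 A_ack=7137 B_seq=7207 B_ack=0
After event 3: A_seq=0 A_ack=7137 B_seq=7227 B_ack=0

0 7137 7227 0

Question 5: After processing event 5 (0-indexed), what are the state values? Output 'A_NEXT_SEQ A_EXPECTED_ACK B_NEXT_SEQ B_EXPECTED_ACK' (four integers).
After event 0: A_seq=0 A_ack=7068 B_seq=7068 B_ack=0
After event 1: A_seq=0 A_ack=7137 B_seq=7137 B_ack=0
After event 2: A_seq=0 A_ack=7137 B_seq=7207 B_ack=0
After event 3: A_seq=0 A_ack=7137 B_seq=7227 B_ack=0
After event 4: A_seq=0 A_ack=7227 B_seq=7227 B_ack=0
After event 5: A_seq=0 A_ack=7282 B_seq=7282 B_ack=0

0 7282 7282 0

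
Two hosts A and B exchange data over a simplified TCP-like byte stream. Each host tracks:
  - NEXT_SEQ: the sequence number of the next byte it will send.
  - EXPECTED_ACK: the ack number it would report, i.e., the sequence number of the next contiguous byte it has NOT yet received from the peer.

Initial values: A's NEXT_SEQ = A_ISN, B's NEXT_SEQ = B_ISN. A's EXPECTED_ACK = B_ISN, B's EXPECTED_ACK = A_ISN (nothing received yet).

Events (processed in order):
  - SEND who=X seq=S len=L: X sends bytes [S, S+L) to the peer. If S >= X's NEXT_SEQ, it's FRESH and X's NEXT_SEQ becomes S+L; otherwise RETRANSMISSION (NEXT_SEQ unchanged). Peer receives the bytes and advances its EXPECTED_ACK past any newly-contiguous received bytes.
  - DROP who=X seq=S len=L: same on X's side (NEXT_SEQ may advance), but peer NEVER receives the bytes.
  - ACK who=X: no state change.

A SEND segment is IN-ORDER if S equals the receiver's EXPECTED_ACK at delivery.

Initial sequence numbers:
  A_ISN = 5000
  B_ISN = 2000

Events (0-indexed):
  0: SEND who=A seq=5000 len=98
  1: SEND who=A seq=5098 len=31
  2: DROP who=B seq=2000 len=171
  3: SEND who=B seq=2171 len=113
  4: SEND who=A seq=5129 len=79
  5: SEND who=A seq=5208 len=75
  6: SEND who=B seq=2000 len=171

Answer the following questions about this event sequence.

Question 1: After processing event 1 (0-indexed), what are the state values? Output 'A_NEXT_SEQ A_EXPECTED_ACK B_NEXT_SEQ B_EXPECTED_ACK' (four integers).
After event 0: A_seq=5098 A_ack=2000 B_seq=2000 B_ack=5098
After event 1: A_seq=5129 A_ack=2000 B_seq=2000 B_ack=5129

5129 2000 2000 5129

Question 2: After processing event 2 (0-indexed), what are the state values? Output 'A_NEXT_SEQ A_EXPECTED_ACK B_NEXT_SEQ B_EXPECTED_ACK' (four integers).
After event 0: A_seq=5098 A_ack=2000 B_seq=2000 B_ack=5098
After event 1: A_seq=5129 A_ack=2000 B_seq=2000 B_ack=5129
After event 2: A_seq=5129 A_ack=2000 B_seq=2171 B_ack=5129

5129 2000 2171 5129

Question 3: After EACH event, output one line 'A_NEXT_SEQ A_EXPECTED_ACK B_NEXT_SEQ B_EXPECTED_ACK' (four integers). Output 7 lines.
5098 2000 2000 5098
5129 2000 2000 5129
5129 2000 2171 5129
5129 2000 2284 5129
5208 2000 2284 5208
5283 2000 2284 5283
5283 2284 2284 5283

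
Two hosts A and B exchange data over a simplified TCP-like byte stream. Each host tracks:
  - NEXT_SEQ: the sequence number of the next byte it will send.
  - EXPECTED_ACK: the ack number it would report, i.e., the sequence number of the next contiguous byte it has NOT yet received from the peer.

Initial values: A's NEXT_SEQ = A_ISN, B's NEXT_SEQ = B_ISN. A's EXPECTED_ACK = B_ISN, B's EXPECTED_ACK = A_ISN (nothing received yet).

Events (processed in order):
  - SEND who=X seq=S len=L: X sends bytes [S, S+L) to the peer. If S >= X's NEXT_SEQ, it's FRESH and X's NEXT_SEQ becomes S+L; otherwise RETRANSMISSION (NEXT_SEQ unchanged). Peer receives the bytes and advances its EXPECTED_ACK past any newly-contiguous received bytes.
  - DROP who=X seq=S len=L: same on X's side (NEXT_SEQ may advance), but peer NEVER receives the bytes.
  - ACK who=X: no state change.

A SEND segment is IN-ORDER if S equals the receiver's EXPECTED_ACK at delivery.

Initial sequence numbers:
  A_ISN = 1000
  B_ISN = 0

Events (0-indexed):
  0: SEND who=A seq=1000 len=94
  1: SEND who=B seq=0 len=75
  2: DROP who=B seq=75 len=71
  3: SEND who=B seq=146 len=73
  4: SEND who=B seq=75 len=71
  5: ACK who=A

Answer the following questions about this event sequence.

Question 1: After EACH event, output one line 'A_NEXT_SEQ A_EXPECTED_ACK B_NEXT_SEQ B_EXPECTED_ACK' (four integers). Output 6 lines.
1094 0 0 1094
1094 75 75 1094
1094 75 146 1094
1094 75 219 1094
1094 219 219 1094
1094 219 219 1094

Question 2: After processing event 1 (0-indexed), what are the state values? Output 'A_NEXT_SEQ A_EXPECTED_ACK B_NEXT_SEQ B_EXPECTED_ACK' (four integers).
After event 0: A_seq=1094 A_ack=0 B_seq=0 B_ack=1094
After event 1: A_seq=1094 A_ack=75 B_seq=75 B_ack=1094

1094 75 75 1094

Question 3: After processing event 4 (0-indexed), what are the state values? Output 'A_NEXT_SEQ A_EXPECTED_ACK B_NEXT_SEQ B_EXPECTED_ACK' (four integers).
After event 0: A_seq=1094 A_ack=0 B_seq=0 B_ack=1094
After event 1: A_seq=1094 A_ack=75 B_seq=75 B_ack=1094
After event 2: A_seq=1094 A_ack=75 B_seq=146 B_ack=1094
After event 3: A_seq=1094 A_ack=75 B_seq=219 B_ack=1094
After event 4: A_seq=1094 A_ack=219 B_seq=219 B_ack=1094

1094 219 219 1094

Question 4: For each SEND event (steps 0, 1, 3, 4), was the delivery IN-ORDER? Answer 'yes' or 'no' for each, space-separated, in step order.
Answer: yes yes no yes

Derivation:
Step 0: SEND seq=1000 -> in-order
Step 1: SEND seq=0 -> in-order
Step 3: SEND seq=146 -> out-of-order
Step 4: SEND seq=75 -> in-order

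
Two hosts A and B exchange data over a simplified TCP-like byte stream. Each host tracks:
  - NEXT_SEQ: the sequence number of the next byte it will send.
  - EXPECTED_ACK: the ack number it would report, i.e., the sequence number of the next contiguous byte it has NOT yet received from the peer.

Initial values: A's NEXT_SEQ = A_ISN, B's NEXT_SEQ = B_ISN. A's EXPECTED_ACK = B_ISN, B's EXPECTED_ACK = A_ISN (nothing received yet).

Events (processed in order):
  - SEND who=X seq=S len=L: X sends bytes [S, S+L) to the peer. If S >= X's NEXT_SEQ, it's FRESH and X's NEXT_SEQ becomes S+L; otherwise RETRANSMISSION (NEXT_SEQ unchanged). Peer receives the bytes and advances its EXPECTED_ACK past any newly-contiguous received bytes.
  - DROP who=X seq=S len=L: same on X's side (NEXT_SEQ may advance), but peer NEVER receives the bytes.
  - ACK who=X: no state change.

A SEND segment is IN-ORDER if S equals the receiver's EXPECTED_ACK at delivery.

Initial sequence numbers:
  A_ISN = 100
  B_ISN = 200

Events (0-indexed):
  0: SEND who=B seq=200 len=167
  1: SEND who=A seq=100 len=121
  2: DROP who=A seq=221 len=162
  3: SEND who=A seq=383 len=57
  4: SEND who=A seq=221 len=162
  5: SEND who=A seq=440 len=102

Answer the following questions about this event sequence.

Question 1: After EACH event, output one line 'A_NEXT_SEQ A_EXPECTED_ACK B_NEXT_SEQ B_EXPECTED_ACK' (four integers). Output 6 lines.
100 367 367 100
221 367 367 221
383 367 367 221
440 367 367 221
440 367 367 440
542 367 367 542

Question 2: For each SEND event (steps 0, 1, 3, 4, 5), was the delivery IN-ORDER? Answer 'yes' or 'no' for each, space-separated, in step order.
Answer: yes yes no yes yes

Derivation:
Step 0: SEND seq=200 -> in-order
Step 1: SEND seq=100 -> in-order
Step 3: SEND seq=383 -> out-of-order
Step 4: SEND seq=221 -> in-order
Step 5: SEND seq=440 -> in-order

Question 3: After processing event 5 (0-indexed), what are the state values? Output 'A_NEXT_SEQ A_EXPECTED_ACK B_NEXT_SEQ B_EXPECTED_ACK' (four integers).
After event 0: A_seq=100 A_ack=367 B_seq=367 B_ack=100
After event 1: A_seq=221 A_ack=367 B_seq=367 B_ack=221
After event 2: A_seq=383 A_ack=367 B_seq=367 B_ack=221
After event 3: A_seq=440 A_ack=367 B_seq=367 B_ack=221
After event 4: A_seq=440 A_ack=367 B_seq=367 B_ack=440
After event 5: A_seq=542 A_ack=367 B_seq=367 B_ack=542

542 367 367 542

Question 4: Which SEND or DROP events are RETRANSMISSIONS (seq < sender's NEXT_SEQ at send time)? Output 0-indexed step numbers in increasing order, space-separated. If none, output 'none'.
Step 0: SEND seq=200 -> fresh
Step 1: SEND seq=100 -> fresh
Step 2: DROP seq=221 -> fresh
Step 3: SEND seq=383 -> fresh
Step 4: SEND seq=221 -> retransmit
Step 5: SEND seq=440 -> fresh

Answer: 4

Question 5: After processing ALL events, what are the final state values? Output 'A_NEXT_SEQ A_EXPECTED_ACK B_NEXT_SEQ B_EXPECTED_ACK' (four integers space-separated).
Answer: 542 367 367 542

Derivation:
After event 0: A_seq=100 A_ack=367 B_seq=367 B_ack=100
After event 1: A_seq=221 A_ack=367 B_seq=367 B_ack=221
After event 2: A_seq=383 A_ack=367 B_seq=367 B_ack=221
After event 3: A_seq=440 A_ack=367 B_seq=367 B_ack=221
After event 4: A_seq=440 A_ack=367 B_seq=367 B_ack=440
After event 5: A_seq=542 A_ack=367 B_seq=367 B_ack=542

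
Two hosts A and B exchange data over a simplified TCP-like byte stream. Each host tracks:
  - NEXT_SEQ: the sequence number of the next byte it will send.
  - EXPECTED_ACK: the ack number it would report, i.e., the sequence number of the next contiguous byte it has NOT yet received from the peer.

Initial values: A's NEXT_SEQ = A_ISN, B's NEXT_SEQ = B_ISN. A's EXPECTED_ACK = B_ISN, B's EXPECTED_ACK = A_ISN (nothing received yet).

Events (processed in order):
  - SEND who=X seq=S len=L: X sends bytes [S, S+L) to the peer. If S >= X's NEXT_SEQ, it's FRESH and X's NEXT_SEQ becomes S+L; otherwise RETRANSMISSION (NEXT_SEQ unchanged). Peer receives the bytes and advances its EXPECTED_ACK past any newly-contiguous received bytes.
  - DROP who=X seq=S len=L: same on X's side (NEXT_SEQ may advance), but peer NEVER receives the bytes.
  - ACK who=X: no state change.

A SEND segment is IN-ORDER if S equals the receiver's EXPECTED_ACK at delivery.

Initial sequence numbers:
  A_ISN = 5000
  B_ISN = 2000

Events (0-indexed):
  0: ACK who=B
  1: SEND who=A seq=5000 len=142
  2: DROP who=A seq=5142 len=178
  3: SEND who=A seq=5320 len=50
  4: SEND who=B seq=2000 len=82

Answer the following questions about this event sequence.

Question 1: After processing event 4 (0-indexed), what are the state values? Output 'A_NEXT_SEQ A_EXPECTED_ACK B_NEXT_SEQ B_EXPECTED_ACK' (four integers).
After event 0: A_seq=5000 A_ack=2000 B_seq=2000 B_ack=5000
After event 1: A_seq=5142 A_ack=2000 B_seq=2000 B_ack=5142
After event 2: A_seq=5320 A_ack=2000 B_seq=2000 B_ack=5142
After event 3: A_seq=5370 A_ack=2000 B_seq=2000 B_ack=5142
After event 4: A_seq=5370 A_ack=2082 B_seq=2082 B_ack=5142

5370 2082 2082 5142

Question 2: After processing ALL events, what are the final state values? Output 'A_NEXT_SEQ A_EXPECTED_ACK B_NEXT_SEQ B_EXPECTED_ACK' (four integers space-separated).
Answer: 5370 2082 2082 5142

Derivation:
After event 0: A_seq=5000 A_ack=2000 B_seq=2000 B_ack=5000
After event 1: A_seq=5142 A_ack=2000 B_seq=2000 B_ack=5142
After event 2: A_seq=5320 A_ack=2000 B_seq=2000 B_ack=5142
After event 3: A_seq=5370 A_ack=2000 B_seq=2000 B_ack=5142
After event 4: A_seq=5370 A_ack=2082 B_seq=2082 B_ack=5142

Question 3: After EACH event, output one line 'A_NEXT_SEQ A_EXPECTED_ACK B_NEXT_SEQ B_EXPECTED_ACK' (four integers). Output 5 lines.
5000 2000 2000 5000
5142 2000 2000 5142
5320 2000 2000 5142
5370 2000 2000 5142
5370 2082 2082 5142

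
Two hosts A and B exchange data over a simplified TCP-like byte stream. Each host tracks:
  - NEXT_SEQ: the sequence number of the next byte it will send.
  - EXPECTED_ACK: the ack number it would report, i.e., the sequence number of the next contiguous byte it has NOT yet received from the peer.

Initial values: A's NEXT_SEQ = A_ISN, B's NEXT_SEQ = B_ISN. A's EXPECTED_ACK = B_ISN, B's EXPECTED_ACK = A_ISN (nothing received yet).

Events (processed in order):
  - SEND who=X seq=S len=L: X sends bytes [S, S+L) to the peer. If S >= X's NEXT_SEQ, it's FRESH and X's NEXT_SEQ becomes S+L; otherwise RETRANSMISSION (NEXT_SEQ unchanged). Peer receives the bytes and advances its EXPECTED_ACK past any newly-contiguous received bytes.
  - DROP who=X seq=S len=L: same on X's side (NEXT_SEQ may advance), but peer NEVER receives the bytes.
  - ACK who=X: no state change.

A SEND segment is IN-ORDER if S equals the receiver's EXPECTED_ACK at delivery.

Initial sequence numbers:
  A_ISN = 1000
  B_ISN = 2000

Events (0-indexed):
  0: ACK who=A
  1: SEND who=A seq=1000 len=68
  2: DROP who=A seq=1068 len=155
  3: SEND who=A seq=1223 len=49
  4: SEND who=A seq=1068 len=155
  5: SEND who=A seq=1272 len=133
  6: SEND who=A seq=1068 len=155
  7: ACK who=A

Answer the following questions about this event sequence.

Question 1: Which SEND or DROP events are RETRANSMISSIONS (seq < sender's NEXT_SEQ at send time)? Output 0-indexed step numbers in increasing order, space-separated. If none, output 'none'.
Step 1: SEND seq=1000 -> fresh
Step 2: DROP seq=1068 -> fresh
Step 3: SEND seq=1223 -> fresh
Step 4: SEND seq=1068 -> retransmit
Step 5: SEND seq=1272 -> fresh
Step 6: SEND seq=1068 -> retransmit

Answer: 4 6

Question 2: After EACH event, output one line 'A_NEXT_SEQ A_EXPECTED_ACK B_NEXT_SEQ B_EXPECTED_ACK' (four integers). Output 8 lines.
1000 2000 2000 1000
1068 2000 2000 1068
1223 2000 2000 1068
1272 2000 2000 1068
1272 2000 2000 1272
1405 2000 2000 1405
1405 2000 2000 1405
1405 2000 2000 1405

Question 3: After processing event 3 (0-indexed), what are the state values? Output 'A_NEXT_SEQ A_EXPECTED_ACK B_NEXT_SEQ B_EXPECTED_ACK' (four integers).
After event 0: A_seq=1000 A_ack=2000 B_seq=2000 B_ack=1000
After event 1: A_seq=1068 A_ack=2000 B_seq=2000 B_ack=1068
After event 2: A_seq=1223 A_ack=2000 B_seq=2000 B_ack=1068
After event 3: A_seq=1272 A_ack=2000 B_seq=2000 B_ack=1068

1272 2000 2000 1068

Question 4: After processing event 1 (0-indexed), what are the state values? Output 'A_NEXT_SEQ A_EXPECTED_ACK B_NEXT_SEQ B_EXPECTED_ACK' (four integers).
After event 0: A_seq=1000 A_ack=2000 B_seq=2000 B_ack=1000
After event 1: A_seq=1068 A_ack=2000 B_seq=2000 B_ack=1068

1068 2000 2000 1068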